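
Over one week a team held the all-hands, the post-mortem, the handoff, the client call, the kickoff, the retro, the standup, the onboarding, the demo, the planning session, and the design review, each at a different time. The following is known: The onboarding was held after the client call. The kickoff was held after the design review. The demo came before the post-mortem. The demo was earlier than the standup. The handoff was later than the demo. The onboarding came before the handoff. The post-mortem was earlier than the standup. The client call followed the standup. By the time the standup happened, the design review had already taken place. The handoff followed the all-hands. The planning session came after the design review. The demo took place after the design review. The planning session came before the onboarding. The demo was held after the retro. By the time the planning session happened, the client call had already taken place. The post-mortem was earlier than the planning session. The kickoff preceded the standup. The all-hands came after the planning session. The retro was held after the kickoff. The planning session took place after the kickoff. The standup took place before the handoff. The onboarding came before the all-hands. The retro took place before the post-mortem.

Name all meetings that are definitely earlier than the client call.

the demo, the design review, the kickoff, the post-mortem, the retro, the standup

Directly stated before the client call: the standup.
The demo reaches the client call via the demo → the standup → the client call.
The design review reaches the client call via the design review → the standup → the client call.
The kickoff reaches the client call via the kickoff → the standup → the client call.
Likewise the post-mortem and the retro each reach the client call by chaining the stated constraints.
No chain forces the onboarding (or any of the others) ahead of the client call.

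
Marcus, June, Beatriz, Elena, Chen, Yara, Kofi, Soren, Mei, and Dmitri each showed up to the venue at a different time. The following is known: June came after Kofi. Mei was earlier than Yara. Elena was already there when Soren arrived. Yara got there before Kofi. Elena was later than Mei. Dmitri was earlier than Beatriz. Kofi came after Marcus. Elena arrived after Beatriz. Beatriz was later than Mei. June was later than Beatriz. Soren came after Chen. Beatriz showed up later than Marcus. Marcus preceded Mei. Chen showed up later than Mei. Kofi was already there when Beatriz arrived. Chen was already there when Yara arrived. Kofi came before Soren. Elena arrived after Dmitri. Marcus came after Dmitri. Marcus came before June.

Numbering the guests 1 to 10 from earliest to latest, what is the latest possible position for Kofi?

Kofi must come before Beatriz, Elena, June, and Soren — 4 guests forced after them.
Everything else can be placed before Kofi in some valid order, so Kofi can sit as late as position 10 − 4 = 6.

6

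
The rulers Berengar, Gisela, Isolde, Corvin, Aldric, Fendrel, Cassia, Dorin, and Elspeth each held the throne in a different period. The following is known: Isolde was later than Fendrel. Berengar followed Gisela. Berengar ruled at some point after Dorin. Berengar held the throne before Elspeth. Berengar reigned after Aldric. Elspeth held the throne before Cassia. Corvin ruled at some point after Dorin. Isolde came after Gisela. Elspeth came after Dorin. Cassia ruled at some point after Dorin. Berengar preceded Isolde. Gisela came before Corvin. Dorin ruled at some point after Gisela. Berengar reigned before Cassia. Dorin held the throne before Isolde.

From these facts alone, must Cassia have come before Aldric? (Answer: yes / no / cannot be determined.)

Tracing the constraints gives Aldric → Berengar → Cassia, so Aldric must come before Cassia.
That means Cassia cannot be before Aldric.

no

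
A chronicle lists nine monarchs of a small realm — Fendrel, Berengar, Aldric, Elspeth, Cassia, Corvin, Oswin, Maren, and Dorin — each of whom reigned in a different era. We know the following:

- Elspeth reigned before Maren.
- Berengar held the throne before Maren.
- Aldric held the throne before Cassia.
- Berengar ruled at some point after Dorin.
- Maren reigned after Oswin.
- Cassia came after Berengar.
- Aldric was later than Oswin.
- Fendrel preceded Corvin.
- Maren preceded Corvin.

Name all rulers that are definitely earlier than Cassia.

Directly stated before Cassia: Aldric and Berengar.
Dorin reaches Cassia via Dorin → Berengar → Cassia.
Oswin reaches Cassia via Oswin → Aldric → Cassia.

Aldric, Berengar, Dorin, Oswin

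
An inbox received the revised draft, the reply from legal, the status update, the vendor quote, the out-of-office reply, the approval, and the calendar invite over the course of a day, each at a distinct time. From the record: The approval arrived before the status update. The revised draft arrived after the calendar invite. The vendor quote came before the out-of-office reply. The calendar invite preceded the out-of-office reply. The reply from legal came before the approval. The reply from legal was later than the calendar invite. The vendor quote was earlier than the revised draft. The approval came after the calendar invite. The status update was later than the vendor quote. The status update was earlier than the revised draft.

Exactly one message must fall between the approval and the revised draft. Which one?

the status update

Tracing the constraints gives the approval → the status update → the revised draft, so the status update sits after the approval and before the revised draft.
No other message is forced both after the approval and before the revised draft.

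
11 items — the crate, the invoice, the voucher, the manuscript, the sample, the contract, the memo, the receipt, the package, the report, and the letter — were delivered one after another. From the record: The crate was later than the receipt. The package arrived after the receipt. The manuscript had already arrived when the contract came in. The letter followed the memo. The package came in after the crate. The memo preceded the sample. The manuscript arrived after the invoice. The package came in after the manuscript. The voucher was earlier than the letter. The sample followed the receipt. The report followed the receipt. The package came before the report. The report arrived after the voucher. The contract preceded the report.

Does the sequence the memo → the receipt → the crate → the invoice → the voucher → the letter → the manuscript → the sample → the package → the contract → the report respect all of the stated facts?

yes

Check each stated constraint against the proposed order — e.g. the memo is ahead of the sample; the receipt is ahead of the report. Every pair is in the required order; nothing is violated.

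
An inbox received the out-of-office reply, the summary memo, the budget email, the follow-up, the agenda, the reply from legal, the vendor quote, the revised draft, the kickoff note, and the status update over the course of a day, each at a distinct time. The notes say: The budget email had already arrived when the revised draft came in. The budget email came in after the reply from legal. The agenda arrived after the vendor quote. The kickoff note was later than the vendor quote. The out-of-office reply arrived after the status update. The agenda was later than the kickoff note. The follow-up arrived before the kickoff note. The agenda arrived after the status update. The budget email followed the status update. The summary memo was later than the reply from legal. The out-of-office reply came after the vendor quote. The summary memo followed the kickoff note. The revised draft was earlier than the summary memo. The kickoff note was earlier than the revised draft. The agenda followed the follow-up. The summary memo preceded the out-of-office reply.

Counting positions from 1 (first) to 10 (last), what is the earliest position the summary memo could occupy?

8

The budget email, the follow-up, the kickoff note, the reply from legal, the revised draft, the status update, and the vendor quote must all come before the summary memo — 7 forced predecessors.
Nothing else is forced ahead of the summary memo, so its earliest slot is position 7 + 1 = 8.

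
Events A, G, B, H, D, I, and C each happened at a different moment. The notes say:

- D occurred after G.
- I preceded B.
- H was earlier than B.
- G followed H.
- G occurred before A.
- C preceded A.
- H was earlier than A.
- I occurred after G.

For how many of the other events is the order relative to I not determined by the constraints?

Forced before I: G and H; forced after I: B.
That leaves A, C, and D with no forced order relative to I — 3.

3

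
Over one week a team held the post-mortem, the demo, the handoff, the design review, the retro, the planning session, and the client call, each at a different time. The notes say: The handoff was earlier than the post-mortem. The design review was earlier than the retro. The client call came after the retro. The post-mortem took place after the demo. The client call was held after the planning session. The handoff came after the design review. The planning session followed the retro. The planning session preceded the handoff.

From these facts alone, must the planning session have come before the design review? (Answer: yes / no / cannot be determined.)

Tracing the constraints gives the design review → the retro → the planning session, so the design review must come before the planning session.
That means the planning session cannot be before the design review.

no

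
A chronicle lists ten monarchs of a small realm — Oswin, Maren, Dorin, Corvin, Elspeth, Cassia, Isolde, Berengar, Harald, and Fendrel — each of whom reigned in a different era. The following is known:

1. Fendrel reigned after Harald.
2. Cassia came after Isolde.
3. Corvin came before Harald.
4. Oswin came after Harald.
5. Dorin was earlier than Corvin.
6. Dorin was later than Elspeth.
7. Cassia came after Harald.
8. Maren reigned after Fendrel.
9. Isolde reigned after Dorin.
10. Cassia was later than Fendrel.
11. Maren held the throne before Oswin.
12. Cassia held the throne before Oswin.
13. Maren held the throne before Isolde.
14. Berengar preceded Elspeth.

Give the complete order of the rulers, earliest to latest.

Berengar, Elspeth, Dorin, Corvin, Harald, Fendrel, Maren, Isolde, Cassia, Oswin

The constraints fix every adjacent pair, so only one ordering works:
Berengar → Elspeth → Dorin → Corvin → Harald → Fendrel → Maren → Isolde → Cassia → Oswin.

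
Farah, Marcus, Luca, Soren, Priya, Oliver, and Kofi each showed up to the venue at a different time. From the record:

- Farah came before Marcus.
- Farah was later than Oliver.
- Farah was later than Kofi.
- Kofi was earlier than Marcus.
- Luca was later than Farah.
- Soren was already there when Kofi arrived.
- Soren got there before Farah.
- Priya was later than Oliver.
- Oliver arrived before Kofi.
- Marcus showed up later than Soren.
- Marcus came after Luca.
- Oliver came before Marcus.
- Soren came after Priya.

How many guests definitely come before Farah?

4

Directly stated before Farah: Kofi, Oliver, and Soren.
Priya reaches Farah via Priya → Soren → Farah.
No chain forces Luca (or any of the others) ahead of Farah.
That's Kofi, Oliver, Priya, and Soren — 4 in all.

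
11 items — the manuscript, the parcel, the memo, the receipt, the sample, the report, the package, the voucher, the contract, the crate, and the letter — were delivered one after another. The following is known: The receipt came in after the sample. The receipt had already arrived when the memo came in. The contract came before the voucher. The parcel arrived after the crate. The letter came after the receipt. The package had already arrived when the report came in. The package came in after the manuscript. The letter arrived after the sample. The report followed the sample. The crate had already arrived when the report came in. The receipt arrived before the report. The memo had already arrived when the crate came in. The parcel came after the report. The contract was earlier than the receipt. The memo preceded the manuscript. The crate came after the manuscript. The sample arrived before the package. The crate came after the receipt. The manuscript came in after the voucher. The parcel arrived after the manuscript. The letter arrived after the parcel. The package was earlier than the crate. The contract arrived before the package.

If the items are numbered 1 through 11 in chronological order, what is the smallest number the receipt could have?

3

The contract and the sample must both come before the receipt — 2 forced predecessors.
Nothing else is forced ahead of the receipt, so its earliest slot is position 2 + 1 = 3.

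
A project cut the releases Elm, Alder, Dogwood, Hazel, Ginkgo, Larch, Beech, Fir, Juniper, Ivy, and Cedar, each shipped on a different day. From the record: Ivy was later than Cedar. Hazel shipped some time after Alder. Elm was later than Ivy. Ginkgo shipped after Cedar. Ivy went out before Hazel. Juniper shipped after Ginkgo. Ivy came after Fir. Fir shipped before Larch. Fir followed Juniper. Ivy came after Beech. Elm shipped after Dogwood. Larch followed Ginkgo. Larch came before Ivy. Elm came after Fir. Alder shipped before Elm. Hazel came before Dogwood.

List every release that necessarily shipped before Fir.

Cedar, Ginkgo, Juniper

Directly stated before Fir: Juniper.
Cedar reaches Fir via Cedar → Ginkgo → Juniper → Fir.
Ginkgo reaches Fir via Ginkgo → Juniper → Fir.
No chain forces Elm (or any of the others) ahead of Fir.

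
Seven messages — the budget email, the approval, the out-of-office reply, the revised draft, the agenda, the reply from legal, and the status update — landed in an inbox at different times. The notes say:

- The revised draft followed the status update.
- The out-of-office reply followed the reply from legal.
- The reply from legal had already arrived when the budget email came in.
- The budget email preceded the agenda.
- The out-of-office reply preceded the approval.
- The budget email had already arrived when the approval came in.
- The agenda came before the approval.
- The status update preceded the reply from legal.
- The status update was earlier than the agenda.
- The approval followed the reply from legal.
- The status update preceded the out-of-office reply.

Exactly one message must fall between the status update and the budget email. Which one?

the reply from legal

Tracing the constraints gives the status update → the reply from legal → the budget email, so the reply from legal sits after the status update and before the budget email.
No other message is forced both after the status update and before the budget email.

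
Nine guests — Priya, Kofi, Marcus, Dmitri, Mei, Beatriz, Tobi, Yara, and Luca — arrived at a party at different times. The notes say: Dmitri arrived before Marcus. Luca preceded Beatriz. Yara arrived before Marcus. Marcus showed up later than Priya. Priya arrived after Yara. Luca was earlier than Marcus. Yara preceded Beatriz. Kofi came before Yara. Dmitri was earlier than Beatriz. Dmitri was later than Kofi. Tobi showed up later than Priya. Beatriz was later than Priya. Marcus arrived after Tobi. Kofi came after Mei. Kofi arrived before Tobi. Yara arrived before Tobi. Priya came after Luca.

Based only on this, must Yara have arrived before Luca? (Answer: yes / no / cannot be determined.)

cannot be determined

No chain of stated constraints runs from Yara to Luca, and none runs from Luca to Yara either.
So the relative order of Yara and Luca is not fixed by the given facts.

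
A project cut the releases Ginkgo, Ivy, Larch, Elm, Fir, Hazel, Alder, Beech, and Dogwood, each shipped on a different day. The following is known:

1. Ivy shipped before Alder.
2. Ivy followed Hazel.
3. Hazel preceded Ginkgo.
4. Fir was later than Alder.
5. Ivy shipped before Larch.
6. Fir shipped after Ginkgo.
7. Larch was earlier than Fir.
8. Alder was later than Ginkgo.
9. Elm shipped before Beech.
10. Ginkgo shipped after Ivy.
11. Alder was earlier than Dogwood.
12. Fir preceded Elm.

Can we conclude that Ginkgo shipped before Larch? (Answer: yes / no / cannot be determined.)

No chain of stated constraints runs from Ginkgo to Larch, and none runs from Larch to Ginkgo either.
So the relative order of Ginkgo and Larch is not fixed by the given facts.

cannot be determined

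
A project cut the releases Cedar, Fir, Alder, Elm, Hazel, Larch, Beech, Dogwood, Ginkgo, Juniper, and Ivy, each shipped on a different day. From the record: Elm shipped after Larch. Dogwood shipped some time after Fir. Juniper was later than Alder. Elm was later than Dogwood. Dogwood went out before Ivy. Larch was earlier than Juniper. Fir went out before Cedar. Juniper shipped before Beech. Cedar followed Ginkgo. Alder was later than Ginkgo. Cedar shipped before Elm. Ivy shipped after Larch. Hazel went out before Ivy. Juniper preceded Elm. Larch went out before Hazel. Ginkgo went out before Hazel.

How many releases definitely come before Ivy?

5

Directly stated before Ivy: Dogwood, Hazel, and Larch.
Fir reaches Ivy via Fir → Dogwood → Ivy.
Ginkgo reaches Ivy via Ginkgo → Hazel → Ivy.
That's Dogwood, Fir, Ginkgo, Hazel, and Larch — 5 in all.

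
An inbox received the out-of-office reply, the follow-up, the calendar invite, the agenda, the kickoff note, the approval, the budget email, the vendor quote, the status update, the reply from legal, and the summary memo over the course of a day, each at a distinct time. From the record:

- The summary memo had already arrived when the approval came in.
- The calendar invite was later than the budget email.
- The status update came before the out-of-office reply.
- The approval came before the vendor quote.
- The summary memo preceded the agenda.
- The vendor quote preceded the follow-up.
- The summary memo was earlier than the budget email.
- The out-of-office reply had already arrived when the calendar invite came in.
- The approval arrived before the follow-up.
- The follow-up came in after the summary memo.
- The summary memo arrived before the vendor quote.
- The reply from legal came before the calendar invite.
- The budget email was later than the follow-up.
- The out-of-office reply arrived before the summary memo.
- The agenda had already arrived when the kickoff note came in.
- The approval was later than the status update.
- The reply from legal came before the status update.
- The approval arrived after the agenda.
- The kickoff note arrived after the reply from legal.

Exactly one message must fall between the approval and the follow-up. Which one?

Tracing the constraints gives the approval → the vendor quote → the follow-up, so the vendor quote sits after the approval and before the follow-up.
No other message is forced both after the approval and before the follow-up.

the vendor quote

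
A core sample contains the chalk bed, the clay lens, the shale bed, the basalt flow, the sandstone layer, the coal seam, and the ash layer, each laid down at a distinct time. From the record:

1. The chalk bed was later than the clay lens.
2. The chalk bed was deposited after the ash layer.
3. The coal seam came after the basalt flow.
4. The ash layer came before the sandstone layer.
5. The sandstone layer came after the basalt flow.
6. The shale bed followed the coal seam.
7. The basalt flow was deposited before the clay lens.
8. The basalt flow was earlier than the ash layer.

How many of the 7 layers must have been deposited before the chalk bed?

3

Directly stated before the chalk bed: the ash layer and the clay lens.
The basalt flow reaches the chalk bed via the basalt flow → the clay lens → the chalk bed.
That's the ash layer, the basalt flow, and the clay lens — 3 in all.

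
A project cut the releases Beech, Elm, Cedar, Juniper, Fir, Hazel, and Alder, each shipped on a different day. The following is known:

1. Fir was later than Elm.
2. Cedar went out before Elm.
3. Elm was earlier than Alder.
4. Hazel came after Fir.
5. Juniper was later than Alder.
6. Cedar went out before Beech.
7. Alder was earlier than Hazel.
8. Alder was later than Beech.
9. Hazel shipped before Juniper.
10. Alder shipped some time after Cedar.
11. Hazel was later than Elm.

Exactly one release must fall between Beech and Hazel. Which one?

Tracing the constraints gives Beech → Alder → Hazel, so Alder sits after Beech and before Hazel.
No other release is forced both after Beech and before Hazel.

Alder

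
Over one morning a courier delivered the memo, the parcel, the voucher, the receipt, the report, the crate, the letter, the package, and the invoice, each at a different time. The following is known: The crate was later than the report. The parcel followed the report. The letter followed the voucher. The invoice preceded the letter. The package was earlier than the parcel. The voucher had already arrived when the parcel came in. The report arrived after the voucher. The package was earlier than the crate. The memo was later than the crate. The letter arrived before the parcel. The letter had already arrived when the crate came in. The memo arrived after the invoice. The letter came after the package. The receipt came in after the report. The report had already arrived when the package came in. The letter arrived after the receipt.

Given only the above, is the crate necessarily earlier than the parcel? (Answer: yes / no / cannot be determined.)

cannot be determined

No chain of stated constraints runs from the crate to the parcel, and none runs from the parcel to the crate either.
So the relative order of the crate and the parcel is not fixed by the given facts.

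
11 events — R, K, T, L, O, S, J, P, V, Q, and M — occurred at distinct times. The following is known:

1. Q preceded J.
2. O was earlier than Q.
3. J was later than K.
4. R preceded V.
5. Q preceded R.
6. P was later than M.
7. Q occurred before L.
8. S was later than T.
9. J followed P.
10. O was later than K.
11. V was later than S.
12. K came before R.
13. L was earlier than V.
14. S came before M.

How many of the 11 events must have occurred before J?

7

Directly stated before J: K, P, and Q.
M reaches J via M → P → J.
O reaches J via O → Q → J.
S reaches J via S → M → P → J.
Likewise T reaches J by chaining the stated constraints.
No chain forces V (or any of the others) ahead of J.
That's K, M, O, P, Q, S, and T — 7 in all.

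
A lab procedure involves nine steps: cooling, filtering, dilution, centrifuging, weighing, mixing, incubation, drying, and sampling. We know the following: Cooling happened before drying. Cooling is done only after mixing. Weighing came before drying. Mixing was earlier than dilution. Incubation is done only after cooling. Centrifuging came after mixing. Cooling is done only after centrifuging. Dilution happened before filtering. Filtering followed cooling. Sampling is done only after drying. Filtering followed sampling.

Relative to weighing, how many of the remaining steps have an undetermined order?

5

Forced after weighing: drying, filtering, and sampling.
That leaves centrifuging, cooling, dilution, incubation, and mixing with no forced order relative to weighing — 5.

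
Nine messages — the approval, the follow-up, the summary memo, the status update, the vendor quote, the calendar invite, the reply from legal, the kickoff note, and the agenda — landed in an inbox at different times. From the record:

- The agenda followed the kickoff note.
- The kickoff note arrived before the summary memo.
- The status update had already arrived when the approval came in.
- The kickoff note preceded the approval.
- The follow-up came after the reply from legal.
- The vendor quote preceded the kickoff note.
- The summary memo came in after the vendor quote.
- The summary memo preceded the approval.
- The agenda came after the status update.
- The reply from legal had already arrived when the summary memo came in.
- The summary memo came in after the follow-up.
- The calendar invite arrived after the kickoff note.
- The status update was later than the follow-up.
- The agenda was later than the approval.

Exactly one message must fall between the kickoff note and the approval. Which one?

Tracing the constraints gives the kickoff note → the summary memo → the approval, so the summary memo sits after the kickoff note and before the approval.
No other message is forced both after the kickoff note and before the approval.

the summary memo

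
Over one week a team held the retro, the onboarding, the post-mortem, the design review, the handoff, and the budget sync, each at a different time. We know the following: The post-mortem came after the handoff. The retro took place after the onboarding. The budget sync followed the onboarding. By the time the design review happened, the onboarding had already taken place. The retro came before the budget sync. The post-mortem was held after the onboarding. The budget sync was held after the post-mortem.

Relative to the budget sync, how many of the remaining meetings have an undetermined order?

1

Forced before the budget sync: the handoff, the onboarding, the post-mortem, and the retro.
That leaves the design review with no forced order relative to the budget sync — 1.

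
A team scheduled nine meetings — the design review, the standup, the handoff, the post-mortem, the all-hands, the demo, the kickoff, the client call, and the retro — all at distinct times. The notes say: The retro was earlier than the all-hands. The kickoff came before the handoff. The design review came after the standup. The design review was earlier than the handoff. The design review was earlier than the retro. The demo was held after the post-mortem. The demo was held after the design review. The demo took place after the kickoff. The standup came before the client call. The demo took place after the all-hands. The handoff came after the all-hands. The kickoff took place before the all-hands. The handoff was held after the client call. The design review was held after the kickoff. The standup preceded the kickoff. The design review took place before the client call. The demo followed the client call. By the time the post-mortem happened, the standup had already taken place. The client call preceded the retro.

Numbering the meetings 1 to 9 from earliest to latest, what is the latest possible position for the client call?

The client call must come before the all-hands, the demo, the handoff, and the retro — 4 meetings forced after it.
Everything else can be placed before the client call in some valid order, so the client call can sit as late as position 9 − 4 = 5.

5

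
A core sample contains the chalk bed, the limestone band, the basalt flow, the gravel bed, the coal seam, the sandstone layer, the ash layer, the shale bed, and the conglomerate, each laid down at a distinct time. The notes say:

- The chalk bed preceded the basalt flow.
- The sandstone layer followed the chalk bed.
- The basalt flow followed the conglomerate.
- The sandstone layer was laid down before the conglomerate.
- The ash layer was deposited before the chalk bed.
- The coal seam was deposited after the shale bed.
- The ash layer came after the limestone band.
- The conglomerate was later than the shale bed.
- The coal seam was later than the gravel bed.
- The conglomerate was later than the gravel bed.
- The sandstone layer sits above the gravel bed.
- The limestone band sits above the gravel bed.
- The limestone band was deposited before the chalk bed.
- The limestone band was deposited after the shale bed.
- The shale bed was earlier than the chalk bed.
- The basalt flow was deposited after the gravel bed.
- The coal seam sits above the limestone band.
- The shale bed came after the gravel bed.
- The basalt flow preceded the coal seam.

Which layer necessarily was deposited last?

the coal seam

Every other layer has a chain of constraints placing it before the coal seam, so the coal seam is last.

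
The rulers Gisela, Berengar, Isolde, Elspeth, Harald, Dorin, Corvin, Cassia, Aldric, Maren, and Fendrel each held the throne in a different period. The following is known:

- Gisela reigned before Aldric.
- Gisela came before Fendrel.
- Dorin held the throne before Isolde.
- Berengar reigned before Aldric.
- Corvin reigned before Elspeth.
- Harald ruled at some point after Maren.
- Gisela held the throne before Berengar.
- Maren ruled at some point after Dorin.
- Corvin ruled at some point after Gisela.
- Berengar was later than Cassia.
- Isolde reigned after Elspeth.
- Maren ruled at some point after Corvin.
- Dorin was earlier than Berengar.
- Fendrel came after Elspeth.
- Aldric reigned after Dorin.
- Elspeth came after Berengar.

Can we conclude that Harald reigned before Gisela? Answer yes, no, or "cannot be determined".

no

Tracing the constraints gives Gisela → Corvin → Maren → Harald, so Gisela must come before Harald.
That means Harald cannot be before Gisela.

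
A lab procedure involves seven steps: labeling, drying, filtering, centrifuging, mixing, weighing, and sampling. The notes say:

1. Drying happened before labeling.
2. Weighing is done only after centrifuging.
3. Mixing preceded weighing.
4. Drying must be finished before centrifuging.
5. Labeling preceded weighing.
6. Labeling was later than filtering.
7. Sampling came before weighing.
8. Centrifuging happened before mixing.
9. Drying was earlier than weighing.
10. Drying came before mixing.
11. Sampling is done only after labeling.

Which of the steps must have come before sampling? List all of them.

drying, filtering, labeling

Directly stated before sampling: labeling.
Drying reaches sampling via drying → labeling → sampling.
Filtering reaches sampling via filtering → labeling → sampling.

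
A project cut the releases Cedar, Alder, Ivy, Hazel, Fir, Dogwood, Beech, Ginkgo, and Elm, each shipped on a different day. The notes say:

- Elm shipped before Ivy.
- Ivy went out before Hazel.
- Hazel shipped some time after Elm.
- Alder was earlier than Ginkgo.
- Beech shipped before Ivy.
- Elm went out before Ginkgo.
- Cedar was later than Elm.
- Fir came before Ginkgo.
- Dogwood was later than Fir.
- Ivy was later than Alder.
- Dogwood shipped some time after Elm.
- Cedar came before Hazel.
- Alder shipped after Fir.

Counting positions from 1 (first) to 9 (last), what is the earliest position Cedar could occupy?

Elm must come before Cedar — 1 forced predecessor.
Nothing else is forced ahead of Cedar, so its earliest slot is position 1 + 1 = 2.

2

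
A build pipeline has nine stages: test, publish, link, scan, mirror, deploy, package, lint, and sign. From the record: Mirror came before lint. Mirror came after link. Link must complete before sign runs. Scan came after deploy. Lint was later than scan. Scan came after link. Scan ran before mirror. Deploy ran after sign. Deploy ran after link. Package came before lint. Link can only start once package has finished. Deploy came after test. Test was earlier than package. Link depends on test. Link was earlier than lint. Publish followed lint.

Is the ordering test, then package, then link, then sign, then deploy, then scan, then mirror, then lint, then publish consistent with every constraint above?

yes

Check each stated constraint against the proposed order — e.g. link is ahead of lint; package is ahead of lint. Every pair is in the required order; nothing is violated.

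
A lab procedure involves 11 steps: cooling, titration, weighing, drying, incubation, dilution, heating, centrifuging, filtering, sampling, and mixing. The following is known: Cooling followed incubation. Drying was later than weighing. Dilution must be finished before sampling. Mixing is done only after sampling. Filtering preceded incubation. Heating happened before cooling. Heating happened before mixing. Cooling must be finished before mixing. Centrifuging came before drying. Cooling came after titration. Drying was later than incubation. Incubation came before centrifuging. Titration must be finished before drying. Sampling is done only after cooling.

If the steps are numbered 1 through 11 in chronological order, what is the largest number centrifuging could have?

10

Centrifuging must come before drying — 1 step forced after it.
Everything else can be placed before centrifuging in some valid order, so centrifuging can sit as late as position 11 − 1 = 10.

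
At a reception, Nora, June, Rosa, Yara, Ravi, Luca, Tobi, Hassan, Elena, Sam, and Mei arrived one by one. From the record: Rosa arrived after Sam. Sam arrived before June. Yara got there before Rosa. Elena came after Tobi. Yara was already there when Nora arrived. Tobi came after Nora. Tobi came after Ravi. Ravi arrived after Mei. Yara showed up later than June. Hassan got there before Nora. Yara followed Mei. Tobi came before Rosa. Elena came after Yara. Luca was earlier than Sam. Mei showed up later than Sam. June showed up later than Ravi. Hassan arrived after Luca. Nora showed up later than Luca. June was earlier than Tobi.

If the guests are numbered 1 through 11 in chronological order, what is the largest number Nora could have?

8

Nora must come before Elena, Rosa, and Tobi — 3 guests forced after them.
Everything else can be placed before Nora in some valid order, so Nora can sit as late as position 11 − 3 = 8.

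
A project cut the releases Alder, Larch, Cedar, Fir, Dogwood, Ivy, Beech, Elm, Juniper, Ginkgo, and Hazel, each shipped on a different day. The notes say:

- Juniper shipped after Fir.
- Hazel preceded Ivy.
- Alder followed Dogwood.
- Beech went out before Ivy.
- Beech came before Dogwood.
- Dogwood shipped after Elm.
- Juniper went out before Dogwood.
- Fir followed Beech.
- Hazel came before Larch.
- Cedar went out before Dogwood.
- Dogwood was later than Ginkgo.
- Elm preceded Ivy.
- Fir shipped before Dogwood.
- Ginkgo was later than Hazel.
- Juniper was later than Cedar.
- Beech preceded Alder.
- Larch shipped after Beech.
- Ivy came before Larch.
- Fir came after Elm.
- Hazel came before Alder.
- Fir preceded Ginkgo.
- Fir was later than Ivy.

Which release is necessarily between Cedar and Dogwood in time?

Juniper

Tracing the constraints gives Cedar → Juniper → Dogwood, so Juniper sits after Cedar and before Dogwood.
No other release is forced both after Cedar and before Dogwood.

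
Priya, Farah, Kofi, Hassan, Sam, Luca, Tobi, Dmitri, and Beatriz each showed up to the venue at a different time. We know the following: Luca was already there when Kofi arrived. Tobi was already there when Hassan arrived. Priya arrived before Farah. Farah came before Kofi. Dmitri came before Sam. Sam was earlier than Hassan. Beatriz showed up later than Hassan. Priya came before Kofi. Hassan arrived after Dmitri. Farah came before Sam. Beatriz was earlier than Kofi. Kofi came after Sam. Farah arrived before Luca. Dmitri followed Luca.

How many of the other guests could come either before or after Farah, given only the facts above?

Forced before Farah: Priya; forced after Farah: Beatriz, Dmitri, Hassan, Kofi, Luca, and Sam.
That leaves Tobi with no forced order relative to Farah — 1.

1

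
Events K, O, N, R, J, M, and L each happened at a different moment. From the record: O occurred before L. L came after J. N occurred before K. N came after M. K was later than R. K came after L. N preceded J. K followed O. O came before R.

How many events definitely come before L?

4

Directly stated before L: J and O.
M reaches L via M → N → J → L.
N reaches L via N → J → L.
That's J, M, N, and O — 4 in all.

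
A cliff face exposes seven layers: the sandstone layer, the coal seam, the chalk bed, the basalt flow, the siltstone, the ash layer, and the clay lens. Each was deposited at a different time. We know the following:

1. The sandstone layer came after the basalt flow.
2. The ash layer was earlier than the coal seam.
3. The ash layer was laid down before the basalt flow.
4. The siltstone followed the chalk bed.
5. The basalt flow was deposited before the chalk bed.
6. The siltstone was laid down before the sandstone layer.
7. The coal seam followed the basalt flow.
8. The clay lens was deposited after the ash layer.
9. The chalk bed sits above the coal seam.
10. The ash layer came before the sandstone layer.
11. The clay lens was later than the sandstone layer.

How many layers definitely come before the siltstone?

Directly stated before the siltstone: the chalk bed.
The ash layer reaches the siltstone via the ash layer → the basalt flow → the chalk bed → the siltstone.
The basalt flow reaches the siltstone via the basalt flow → the chalk bed → the siltstone.
The coal seam reaches the siltstone via the coal seam → the chalk bed → the siltstone.
No chain forces the clay lens (or any of the others) ahead of the siltstone.
That's the ash layer, the basalt flow, the chalk bed, and the coal seam — 4 in all.

4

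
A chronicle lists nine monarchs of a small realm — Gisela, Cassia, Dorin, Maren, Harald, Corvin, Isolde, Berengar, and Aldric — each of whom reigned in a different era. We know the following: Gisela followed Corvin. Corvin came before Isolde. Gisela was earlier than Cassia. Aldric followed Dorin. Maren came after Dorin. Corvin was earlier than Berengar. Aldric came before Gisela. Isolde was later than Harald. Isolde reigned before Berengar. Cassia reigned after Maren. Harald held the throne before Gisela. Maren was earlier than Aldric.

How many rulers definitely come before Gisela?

Directly stated before Gisela: Aldric, Corvin, and Harald.
Dorin reaches Gisela via Dorin → Aldric → Gisela.
Maren reaches Gisela via Maren → Aldric → Gisela.
No chain forces Isolde (or any of the others) ahead of Gisela.
That's Aldric, Corvin, Dorin, Harald, and Maren — 5 in all.

5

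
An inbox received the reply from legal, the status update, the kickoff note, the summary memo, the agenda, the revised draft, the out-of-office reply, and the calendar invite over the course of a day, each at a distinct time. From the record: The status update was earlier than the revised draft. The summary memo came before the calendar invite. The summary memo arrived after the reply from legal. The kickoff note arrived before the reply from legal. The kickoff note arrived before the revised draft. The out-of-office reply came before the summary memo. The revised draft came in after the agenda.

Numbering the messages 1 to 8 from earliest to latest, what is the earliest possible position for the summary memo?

4

The kickoff note, the out-of-office reply, and the reply from legal must all come before the summary memo — 3 forced predecessors.
Nothing else is forced ahead of the summary memo, so its earliest slot is position 3 + 1 = 4.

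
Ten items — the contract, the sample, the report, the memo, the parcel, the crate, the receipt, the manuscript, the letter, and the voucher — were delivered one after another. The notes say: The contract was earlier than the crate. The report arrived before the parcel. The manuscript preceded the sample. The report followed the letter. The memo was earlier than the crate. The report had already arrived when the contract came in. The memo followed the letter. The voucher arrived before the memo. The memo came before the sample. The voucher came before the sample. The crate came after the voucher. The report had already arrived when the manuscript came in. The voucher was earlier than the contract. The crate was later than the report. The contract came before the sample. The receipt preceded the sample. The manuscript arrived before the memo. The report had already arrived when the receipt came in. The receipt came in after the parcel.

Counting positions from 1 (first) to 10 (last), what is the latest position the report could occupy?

3

The report must come before the contract, the crate, the manuscript, the memo, the parcel, the receipt, and the sample — 7 items forced after it.
Everything else can be placed before the report in some valid order, so the report can sit as late as position 10 − 7 = 3.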